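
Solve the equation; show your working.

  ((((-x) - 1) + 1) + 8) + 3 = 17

Step 1. [((((-x) - 1) + 1) + 8) + 3 = 17] +3 is outermost — subtract 3 both sides ⇒ sub: (((-x) - 1) + 1) + 8 = 14.
Step 2. [(((-x) - 1) + 1) + 8 = 14] peel the +8: subtract 8 from each side, so sub: ((-x) - 1) + 1 = 6.
Step 3. [((-x) - 1) + 1 = 6] peel the +1: subtract 1 from each side ⇒ sub: (-x) - 1 = 5.
Step 4. [(-x) - 1 = 5] peel the -1: add 1 from each side ⇒ sub: -x = 6.
Step 5. [-x = 6] LHS negated; negate both sides. So neg: x = -6.

Answer: x ∈ {-6}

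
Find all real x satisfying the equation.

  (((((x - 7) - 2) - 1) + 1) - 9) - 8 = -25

Step 1. [(((((x - 7) - 2) - 1) + 1) - 9) - 8 = -25] -8 is outermost — add 8 both sides. So sub: ((((x - 7) - 2) - 1) + 1) - 9 = -17.
Step 2. [((((x - 7) - 2) - 1) + 1) - 9 = -17] the outer -9 inverts by adding 9. So sub: (((x - 7) - 2) - 1) + 1 = -8.
Step 3. [(((x - 7) - 2) - 1) + 1 = -8] 1 comes off first (subtract 1). So sub: ((x - 7) - 2) - 1 = -9.
Step 4. [((x - 7) - 2) - 1 = -9] 1 comes off first (add 1), so sub: (x - 7) - 2 = -8.
Step 5. [(x - 7) - 2 = -8] 2 comes off first (add 2). So sub: x - 7 = -6.
Step 6. [x - 7 = -6] add 7: x sits inside (… - 7). So sub: x = 1.

Answer: x ∈ {1}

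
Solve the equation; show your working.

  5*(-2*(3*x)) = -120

Step 1. [5*(-2*(3*x)) = -120] 5·(inner) — divide through by 5. So div: -2*(3*x) = -24.
Step 2. [-2*(3*x) = -24] -2·(inner) — divide through by -2, so div: 3*x = 12.
Step 3. [3*x = 12] 3 out front; divide by 3, so div: x = 4.

Answer: x ∈ {4}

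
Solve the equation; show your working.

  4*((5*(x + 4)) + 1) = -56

Step 1. [4*((5*(x + 4)) + 1) = -56] divide by the outer 4. So div: (5*(x + 4)) + 1 = -14.
Step 2. [(5*(x + 4)) + 1 = -14] 1 comes off first (subtract 1) ⇒ sub: 5*(x + 4) = -15.
Step 3. [5*(x + 4) = -15] LHS = 5·(…); ÷5 both sides. So div: x + 4 = -3.
Step 4. [x + 4 = -3] 4 comes off first (subtract 4) ⇒ sub: x = -7.

Answer: x ∈ {-7}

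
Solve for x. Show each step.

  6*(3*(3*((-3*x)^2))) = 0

Step 1. [6*(3*(3*((-3*x)^2))) = 0] LHS = 6·(…); ÷6 both sides. So div: 3*(3*((-3*x)^2)) = 0.
Step 2. [3*(3*((-3*x)^2)) = 0] divide by the outer 3. So div: 3*((-3*x)^2) = 0.
Step 3. [3*((-3*x)^2) = 0] LHS = 3·(…); ÷3 both sides. So div: (-3*x)^2 = 0.
Step 4. [(-3*x)^2 = 0] 0 ≥ 0, LHS is (·)² — take ±√, so sqrt: -3*x = 0.
Step 5. [-3*x = 0] divide by the outer -3, so div: x = 0.

Answer: x ∈ {0}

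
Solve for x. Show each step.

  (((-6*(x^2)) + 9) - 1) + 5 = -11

Step 1. [(((-6*(x^2)) + 9) - 1) + 5 = -11] the outer +5 inverts by subtracting 5 ⇒ sub: ((-6*(x^2)) + 9) - 1 = -16.
Step 2. [((-6*(x^2)) + 9) - 1 = -16] 1 comes off first (add 1) ⇒ sub: (-6*(x^2)) + 9 = -15.
Step 3. [(-6*(x^2)) + 9 = -15] +9 is outermost — subtract 9 both sides ⇒ sub: -6*(x^2) = -24.
Step 4. [-6*(x^2) = -24] LHS = -6·(…); ÷-6 both sides ⇒ div: x^2 = 4.
Step 5. [x^2 = 4] √ both sides: 4 ≥ 0 gives two branches. So sqrt: x = 2 or -2.

Answer: x ∈ {-2, 2}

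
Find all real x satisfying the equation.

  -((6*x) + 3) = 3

Step 1. [-((6*x) + 3) = 3] leading − — multiply by −1, so neg: (6*x) + 3 = -3.
Step 2. [(6*x) + 3 = -3] subtract 3: x sits inside (… + 3). So sub: 6*x = -6.
Step 3. [6*x = -6] 6 out front; divide by 6, so div: x = -1.

Answer: x ∈ {-1}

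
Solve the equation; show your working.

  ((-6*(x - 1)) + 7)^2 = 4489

Step 1. [((-6*(x - 1)) + 7)^2 = 4489] LHS squared, RHS 4489 ≥ 0: apply √ (±), so sqrt: (-6*(x - 1)) + 7 = 67 or -67.
Step 2. [(-6*(x - 1)) + 7 = 67 or -67] peel the +7: subtract 7 from each side, so sub: -6*(x - 1) = 60 or -74.
Step 3. [-6*(x - 1) = 60 or -74] -6·(inner) — divide through by -6, so div: x - 1 = -10 or 37/3.
Step 4. [x - 1 = -10 or 37/3] the outer -1 inverts by adding 1. So sub: x = -9 or 40/3.

Answer: x ∈ {-9, 40/3}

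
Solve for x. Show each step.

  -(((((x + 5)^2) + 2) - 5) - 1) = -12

Step 1. [-(((((x + 5)^2) + 2) - 5) - 1) = -12] LHS negated; negate both sides, so neg: ((((x + 5)^2) + 2) - 5) - 1 = 12.
Step 2. [((((x + 5)^2) + 2) - 5) - 1 = 12] peel the -1: add 1 from each side, so sub: (((x + 5)^2) + 2) - 5 = 13.
Step 3. [(((x + 5)^2) + 2) - 5 = 13] -5 is outermost — add 5 both sides ⇒ sub: ((x + 5)^2) + 2 = 18.
Step 4. [((x + 5)^2) + 2 = 18] the outer +2 inverts by subtracting 2 ⇒ sub: (x + 5)^2 = 16.
Step 5. [(x + 5)^2 = 16] LHS squared, RHS 16 ≥ 0: apply √ (±). So sqrt: x + 5 = 4 or -4.
Step 6. [x + 5 = 4 or -4] 5 comes off first (subtract 5) ⇒ sub: x = -1 or -9.

Answer: x ∈ {-9, -1}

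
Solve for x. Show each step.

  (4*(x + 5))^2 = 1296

Step 1. [(4*(x + 5))^2 = 1296] 1296 ≥ 0, LHS is (·)² — take ±√, so sqrt: 4*(x + 5) = 36 or -36.
Step 2. [4*(x + 5) = 36 or -36] 4 out front; divide by 4, so div: x + 5 = 9 or -9.
Step 3. [x + 5 = 9 or -9] +5 is outermost — subtract 5 both sides ⇒ sub: x = 4 or -14.

Answer: x ∈ {-14, 4}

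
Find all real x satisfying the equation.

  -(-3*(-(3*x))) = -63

Step 1. [-(-3*(-(3*x))) = -63] flip signs both sides ⇒ neg: -3*(-(3*x)) = 63.
Step 2. [-3*(-(3*x)) = 63] divide by the outer -3, so div: -(3*x) = -21.
Step 3. [-(3*x) = -21] flip signs both sides ⇒ neg: 3*x = 21.
Step 4. [3*x = 21] 3 out front; divide by 3. So div: x = 7.

Answer: x ∈ {7}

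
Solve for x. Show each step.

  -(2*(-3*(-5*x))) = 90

Step 1. [-(2*(-3*(-5*x))) = 90] leading − — multiply by −1, so neg: 2*(-3*(-5*x)) = -90.
Step 2. [2*(-3*(-5*x)) = -90] 2·(inner) — divide through by 2. So div: -3*(-5*x) = -45.
Step 3. [-3*(-5*x) = -45] -3·(inner) — divide through by -3. So div: -5*x = 15.
Step 4. [-5*x = 15] leading coefficient -5: divide by -5. So div: x = -3.

Answer: x ∈ {-3}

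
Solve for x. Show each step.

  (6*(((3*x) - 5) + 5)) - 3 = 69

Step 1. [(6*(((3*x) - 5) + 5)) - 3 = 69] add 3: x sits inside (… - 3). So sub: 6*(((3*x) - 5) + 5) = 72.
Step 2. [6*(((3*x) - 5) + 5) = 72] LHS = 6·(…); ÷6 both sides, so div: ((3*x) - 5) + 5 = 12.
Step 3. [((3*x) - 5) + 5 = 12] peel the +5: subtract 5 from each side. So sub: (3*x) - 5 = 7.
Step 4. [(3*x) - 5 = 7] add 5: x sits inside (… - 5), so sub: 3*x = 12.
Step 5. [3*x = 12] 3 out front; divide by 3 ⇒ div: x = 4.

Answer: x ∈ {4}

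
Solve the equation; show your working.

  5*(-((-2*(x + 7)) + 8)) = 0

Step 1. [5*(-((-2*(x + 7)) + 8)) = 0] divide by the outer 5. So div: -((-2*(x + 7)) + 8) = 0.
Step 2. [-((-2*(x + 7)) + 8) = 0] leading − — multiply by −1. So neg: (-2*(x + 7)) + 8 = 0.
Step 3. [(-2*(x + 7)) + 8 = 0] subtract 8: x sits inside (… + 8). So sub: -2*(x + 7) = -8.
Step 4. [-2*(x + 7) = -8] LHS = -2·(…); ÷-2 both sides. So div: x + 7 = 4.
Step 5. [x + 7 = 4] peel the +7: subtract 7 from each side ⇒ sub: x = -3.

Answer: x ∈ {-3}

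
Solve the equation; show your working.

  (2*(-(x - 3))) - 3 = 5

Step 1. [(2*(-(x - 3))) - 3 = 5] peel the -3: add 3 from each side ⇒ sub: 2*(-(x - 3)) = 8.
Step 2. [2*(-(x - 3)) = 8] 2·(inner) — divide through by 2, so div: -(x - 3) = 4.
Step 3. [-(x - 3) = 4] leading − — multiply by −1, so neg: x - 3 = -4.
Step 4. [x - 3 = -4] peel the -3: add 3 from each side, so sub: x = -1.

Answer: x ∈ {-1}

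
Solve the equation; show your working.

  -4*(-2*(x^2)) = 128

Step 1. [-4*(-2*(x^2)) = 128] divide by the outer -4 ⇒ div: -2*(x^2) = -32.
Step 2. [-2*(x^2) = -32] -2·(inner) — divide through by -2 ⇒ div: x^2 = 16.
Step 3. [x^2 = 16] √ both sides: 16 ≥ 0 gives two branches ⇒ sqrt: x = 4 or -4.

Answer: x ∈ {-4, 4}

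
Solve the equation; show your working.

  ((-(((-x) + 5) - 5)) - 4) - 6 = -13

Step 1. [((-(((-x) + 5) - 5)) - 4) - 6 = -13] the outer -6 inverts by adding 6. So sub: (-(((-x) + 5) - 5)) - 4 = -7.
Step 2. [(-(((-x) + 5) - 5)) - 4 = -7] the outer -4 inverts by adding 4, so sub: -(((-x) + 5) - 5) = -3.
Step 3. [-(((-x) + 5) - 5) = -3] flip signs both sides, so neg: ((-x) + 5) - 5 = 3.
Step 4. [((-x) + 5) - 5 = 3] 5 comes off first (add 5), so sub: (-x) + 5 = 8.
Step 5. [(-x) + 5 = 8] the outer +5 inverts by subtracting 5, so sub: -x = 3.
Step 6. [-x = 3] flip signs both sides. So neg: x = -3.

Answer: x ∈ {-3}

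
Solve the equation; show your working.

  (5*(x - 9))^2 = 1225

Step 1. [(5*(x - 9))^2 = 1225] 1225 ≥ 0, LHS is (·)² — take ±√, so sqrt: 5*(x - 9) = 35 or -35.
Step 2. [5*(x - 9) = 35 or -35] leading coefficient 5: divide by 5 ⇒ div: x - 9 = 7 or -7.
Step 3. [x - 9 = 7 or -7] the outer -9 inverts by adding 9. So sub: x = 16 or 2.

Answer: x ∈ {2, 16}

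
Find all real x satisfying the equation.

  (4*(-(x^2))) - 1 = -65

Step 1. [(4*(-(x^2))) - 1 = -65] 1 comes off first (add 1) ⇒ sub: 4*(-(x^2)) = -64.
Step 2. [4*(-(x^2)) = -64] leading coefficient 4: divide by 4, so div: -(x^2) = -16.
Step 3. [-(x^2) = -16] flip signs both sides. So neg: x^2 = 16.
Step 4. [x^2 = 16] √ both sides: 16 ≥ 0 gives two branches, so sqrt: x = 4 or -4.

Answer: x ∈ {-4, 4}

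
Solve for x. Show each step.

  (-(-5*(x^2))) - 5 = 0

Step 1. [(-(-5*(x^2))) - 5 = 0] 5 comes off first (add 5) ⇒ sub: -(-5*(x^2)) = 5.
Step 2. [-(-5*(x^2)) = 5] LHS negated; negate both sides. So neg: -5*(x^2) = -5.
Step 3. [-5*(x^2) = -5] divide by the outer -5. So div: x^2 = 1.
Step 4. [x^2 = 1] √ both sides: 1 ≥ 0 gives two branches. So sqrt: x = 1 or -1.

Answer: x ∈ {-1, 1}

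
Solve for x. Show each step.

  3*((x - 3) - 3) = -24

Step 1. [3*((x - 3) - 3) = -24] LHS = 3·(…); ÷3 both sides, so div: (x - 3) - 3 = -8.
Step 2. [(x - 3) - 3 = -8] 3 comes off first (add 3). So sub: x - 3 = -5.
Step 3. [x - 3 = -5] -3 is outermost — add 3 both sides. So sub: x = -2.

Answer: x ∈ {-2}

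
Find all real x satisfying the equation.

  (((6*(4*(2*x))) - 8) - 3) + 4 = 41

Step 1. [(((6*(4*(2*x))) - 8) - 3) + 4 = 41] the outer +4 inverts by subtracting 4. So sub: ((6*(4*(2*x))) - 8) - 3 = 37.
Step 2. [((6*(4*(2*x))) - 8) - 3 = 37] peel the -3: add 3 from each side ⇒ sub: (6*(4*(2*x))) - 8 = 40.
Step 3. [(6*(4*(2*x))) - 8 = 40] the outer -8 inverts by adding 8, so sub: 6*(4*(2*x)) = 48.
Step 4. [6*(4*(2*x)) = 48] leading coefficient 6: divide by 6, so div: 4*(2*x) = 8.
Step 5. [4*(2*x) = 8] LHS = 4·(…); ÷4 both sides. So div: 2*x = 2.
Step 6. [2*x = 2] 2·(inner) — divide through by 2 ⇒ div: x = 1.

Answer: x ∈ {1}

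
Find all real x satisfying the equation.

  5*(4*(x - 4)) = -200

Step 1. [5*(4*(x - 4)) = -200] LHS = 5·(…); ÷5 both sides. So div: 4*(x - 4) = -40.
Step 2. [4*(x - 4) = -40] 4·(inner) — divide through by 4 ⇒ div: x - 4 = -10.
Step 3. [x - 4 = -10] 4 comes off first (add 4) ⇒ sub: x = -6.

Answer: x ∈ {-6}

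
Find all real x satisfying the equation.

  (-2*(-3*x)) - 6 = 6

Step 1. [(-2*(-3*x)) - 6 = 6] -2 | LHS and -2 | 6: pull -2 out ⇒ factor: (-3*x) + 3 = -3.
Step 2. [(-3*x) + 3 = -3] +3 is outermost — subtract 3 both sides. So sub: -3*x = -6.
Step 3. [-3*x = -6] -3·(inner) — divide through by -3, so div: x = 2.

Answer: x ∈ {2}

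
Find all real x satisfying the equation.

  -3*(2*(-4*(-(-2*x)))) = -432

Step 1. [-3*(2*(-4*(-(-2*x)))) = -432] leading coefficient -3: divide by -3. So div: 2*(-4*(-(-2*x))) = 144.
Step 2. [2*(-4*(-(-2*x))) = 144] 2·(inner) — divide through by 2 ⇒ div: -4*(-(-2*x)) = 72.
Step 3. [-4*(-(-2*x)) = 72] leading coefficient -4: divide by -4 ⇒ div: -(-2*x) = -18.
Step 4. [-(-2*x) = -18] leading − — multiply by −1 ⇒ neg: -2*x = 18.
Step 5. [-2*x = 18] leading coefficient -2: divide by -2 ⇒ div: x = -9.

Answer: x ∈ {-9}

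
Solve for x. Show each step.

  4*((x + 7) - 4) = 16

Step 1. [4*((x + 7) - 4) = 16] LHS = 4·(…); ÷4 both sides, so div: (x + 7) - 4 = 4.
Step 2. [(x + 7) - 4 = 4] 4 comes off first (add 4) ⇒ sub: x + 7 = 8.
Step 3. [x + 7 = 8] +7 is outermost — subtract 7 both sides. So sub: x = 1.

Answer: x ∈ {1}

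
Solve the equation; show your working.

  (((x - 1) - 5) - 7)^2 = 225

Step 1. [(((x - 1) - 5) - 7)^2 = 225] √ both sides: 225 ≥ 0 gives two branches ⇒ sqrt: ((x - 1) - 5) - 7 = 15 or -15.
Step 2. [((x - 1) - 5) - 7 = 15 or -15] add 7: x sits inside (… - 7), so sub: (x - 1) - 5 = 22 or -8.
Step 3. [(x - 1) - 5 = 22 or -8] peel the -5: add 5 from each side. So sub: x - 1 = 27 or -3.
Step 4. [x - 1 = 27 or -3] 1 comes off first (add 1) ⇒ sub: x = 28 or -2.

Answer: x ∈ {-2, 28}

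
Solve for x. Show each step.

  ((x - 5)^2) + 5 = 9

Step 1. [((x - 5)^2) + 5 = 9] subtract 5: x sits inside (… + 5) ⇒ sub: (x - 5)^2 = 4.
Step 2. [(x - 5)^2 = 4] √ both sides: 4 ≥ 0 gives two branches. So sqrt: x - 5 = 2 or -2.
Step 3. [x - 5 = 2 or -2] the outer -5 inverts by adding 5 ⇒ sub: x = 7 or 3.

Answer: x ∈ {3, 7}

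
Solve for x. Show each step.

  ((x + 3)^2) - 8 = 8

Step 1. [((x + 3)^2) - 8 = 8] the outer -8 inverts by adding 8 ⇒ sub: (x + 3)^2 = 16.
Step 2. [(x + 3)^2 = 16] √ both sides: 16 ≥ 0 gives two branches. So sqrt: x + 3 = 4 or -4.
Step 3. [x + 3 = 4 or -4] peel the +3: subtract 3 from each side ⇒ sub: x = 1 or -7.

Answer: x ∈ {-7, 1}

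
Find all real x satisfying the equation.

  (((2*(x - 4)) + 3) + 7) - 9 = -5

Step 1. [(((2*(x - 4)) + 3) + 7) - 9 = -5] -9 is outermost — add 9 both sides. So sub: ((2*(x - 4)) + 3) + 7 = 4.
Step 2. [((2*(x - 4)) + 3) + 7 = 4] the outer +7 inverts by subtracting 7, so sub: (2*(x - 4)) + 3 = -3.
Step 3. [(2*(x - 4)) + 3 = -3] subtract 3: x sits inside (… + 3) ⇒ sub: 2*(x - 4) = -6.
Step 4. [2*(x - 4) = -6] 2 out front; divide by 2, so div: x - 4 = -3.
Step 5. [x - 4 = -3] add 4: x sits inside (… - 4), so sub: x = 1.

Answer: x ∈ {1}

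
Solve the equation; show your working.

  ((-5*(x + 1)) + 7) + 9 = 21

Step 1. [((-5*(x + 1)) + 7) + 9 = 21] peel the +9: subtract 9 from each side ⇒ sub: (-5*(x + 1)) + 7 = 12.
Step 2. [(-5*(x + 1)) + 7 = 12] 7 comes off first (subtract 7), so sub: -5*(x + 1) = 5.
Step 3. [-5*(x + 1) = 5] -5 out front; divide by -5. So div: x + 1 = -1.
Step 4. [x + 1 = -1] +1 is outermost — subtract 1 both sides. So sub: x = -2.

Answer: x ∈ {-2}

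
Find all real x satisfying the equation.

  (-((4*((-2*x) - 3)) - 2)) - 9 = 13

Step 1. [(-((4*((-2*x) - 3)) - 2)) - 9 = 13] -9 is outermost — add 9 both sides ⇒ sub: -((4*((-2*x) - 3)) - 2) = 22.
Step 2. [-((4*((-2*x) - 3)) - 2) = 22] LHS negated; negate both sides, so neg: (4*((-2*x) - 3)) - 2 = -22.
Step 3. [(4*((-2*x) - 3)) - 2 = -22] the outer -2 inverts by adding 2. So sub: 4*((-2*x) - 3) = -20.
Step 4. [4*((-2*x) - 3) = -20] divide by the outer 4 ⇒ div: (-2*x) - 3 = -5.
Step 5. [(-2*x) - 3 = -5] add 3: x sits inside (… - 3), so sub: -2*x = -2.
Step 6. [-2*x = -2] divide by the outer -2. So div: x = 1.

Answer: x ∈ {1}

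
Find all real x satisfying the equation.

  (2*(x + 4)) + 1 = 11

Step 1. [(2*(x + 4)) + 1 = 11] +1 is outermost — subtract 1 both sides, so sub: 2*(x + 4) = 10.
Step 2. [2*(x + 4) = 10] divide by the outer 2 ⇒ div: x + 4 = 5.
Step 3. [x + 4 = 5] the outer +4 inverts by subtracting 4 ⇒ sub: x = 1.

Answer: x ∈ {1}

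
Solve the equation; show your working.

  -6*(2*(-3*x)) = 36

Step 1. [-6*(2*(-3*x)) = 36] LHS = -6·(…); ÷-6 both sides ⇒ div: 2*(-3*x) = -6.
Step 2. [2*(-3*x) = -6] 2 out front; divide by 2. So div: -3*x = -3.
Step 3. [-3*x = -3] LHS = -3·(…); ÷-3 both sides. So div: x = 1.

Answer: x ∈ {1}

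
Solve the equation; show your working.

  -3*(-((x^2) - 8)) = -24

Step 1. [-3*(-((x^2) - 8)) = -24] -3·(inner) — divide through by -3. So div: -((x^2) - 8) = 8.
Step 2. [-((x^2) - 8) = 8] flip signs both sides ⇒ neg: (x^2) - 8 = -8.
Step 3. [(x^2) - 8 = -8] 8 comes off first (add 8) ⇒ sub: x^2 = 0.
Step 4. [x^2 = 0] LHS squared, RHS 0 ≥ 0: apply √ (±), so sqrt: x = 0.

Answer: x ∈ {0}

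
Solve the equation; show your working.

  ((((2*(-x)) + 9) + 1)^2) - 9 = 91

Step 1. [((((2*(-x)) + 9) + 1)^2) - 9 = 91] 9 comes off first (add 9) ⇒ sub: (((2*(-x)) + 9) + 1)^2 = 100.
Step 2. [(((2*(-x)) + 9) + 1)^2 = 100] 100 ≥ 0, LHS is (·)² — take ±√, so sqrt: ((2*(-x)) + 9) + 1 = 10 or -10.
Step 3. [((2*(-x)) + 9) + 1 = 10 or -10] the outer +1 inverts by subtracting 1 ⇒ sub: (2*(-x)) + 9 = 9 or -11.
Step 4. [(2*(-x)) + 9 = 9 or -11] 9 comes off first (subtract 9). So sub: 2*(-x) = 0 or -20.
Step 5. [2*(-x) = 0 or -20] leading coefficient 2: divide by 2 ⇒ div: -x = 0 or -10.
Step 6. [-x = 0 or -10] LHS negated; negate both sides ⇒ neg: x = 0 or 10.

Answer: x ∈ {0, 10}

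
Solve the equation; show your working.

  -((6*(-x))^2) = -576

Step 1. [-((6*(-x))^2) = -576] flip signs both sides ⇒ neg: (6*(-x))^2 = 576.
Step 2. [(6*(-x))^2 = 576] √ both sides: 576 ≥ 0 gives two branches ⇒ sqrt: 6*(-x) = 24 or -24.
Step 3. [6*(-x) = 24 or -24] divide by the outer 6. So div: -x = 4 or -4.
Step 4. [-x = 4 or -4] LHS negated; negate both sides, so neg: x = -4 or 4.

Answer: x ∈ {-4, 4}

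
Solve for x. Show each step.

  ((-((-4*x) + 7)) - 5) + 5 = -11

Step 1. [((-((-4*x) + 7)) - 5) + 5 = -11] subtract 5: x sits inside (… + 5), so sub: (-((-4*x) + 7)) - 5 = -16.
Step 2. [(-((-4*x) + 7)) - 5 = -16] 5 comes off first (add 5), so sub: -((-4*x) + 7) = -11.
Step 3. [-((-4*x) + 7) = -11] leading − — multiply by −1, so neg: (-4*x) + 7 = 11.
Step 4. [(-4*x) + 7 = 11] the outer +7 inverts by subtracting 7. So sub: -4*x = 4.
Step 5. [-4*x = 4] divide by the outer -4. So div: x = -1.

Answer: x ∈ {-1}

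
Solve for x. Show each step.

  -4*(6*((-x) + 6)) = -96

Step 1. [-4*(6*((-x) + 6)) = -96] divide by the outer -4. So div: 6*((-x) + 6) = 24.
Step 2. [6*((-x) + 6) = 24] LHS = 6·(…); ÷6 both sides ⇒ div: (-x) + 6 = 4.
Step 3. [(-x) + 6 = 4] 6 comes off first (subtract 6) ⇒ sub: -x = -2.
Step 4. [-x = -2] flip signs both sides. So neg: x = 2.

Answer: x ∈ {2}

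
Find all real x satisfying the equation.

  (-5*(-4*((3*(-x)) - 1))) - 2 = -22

Step 1. [(-5*(-4*((3*(-x)) - 1))) - 2 = -22] add 2: x sits inside (… - 2) ⇒ sub: -5*(-4*((3*(-x)) - 1)) = -20.
Step 2. [-5*(-4*((3*(-x)) - 1)) = -20] LHS = -5·(…); ÷-5 both sides ⇒ div: -4*((3*(-x)) - 1) = 4.
Step 3. [-4*((3*(-x)) - 1) = 4] LHS = -4·(…); ÷-4 both sides, so div: (3*(-x)) - 1 = -1.
Step 4. [(3*(-x)) - 1 = -1] -1 is outermost — add 1 both sides, so sub: 3*(-x) = 0.
Step 5. [3*(-x) = 0] 3·(inner) — divide through by 3. So div: -x = 0.
Step 6. [-x = 0] leading − — multiply by −1. So neg: x = 0.

Answer: x ∈ {0}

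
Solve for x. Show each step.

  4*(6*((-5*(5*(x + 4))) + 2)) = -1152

Step 1. [4*(6*((-5*(5*(x + 4))) + 2)) = -1152] 4·(inner) — divide through by 4. So div: 6*((-5*(5*(x + 4))) + 2) = -288.
Step 2. [6*((-5*(5*(x + 4))) + 2) = -288] 6 out front; divide by 6, so div: (-5*(5*(x + 4))) + 2 = -48.
Step 3. [(-5*(5*(x + 4))) + 2 = -48] 2 comes off first (subtract 2). So sub: -5*(5*(x + 4)) = -50.
Step 4. [-5*(5*(x + 4)) = -50] leading coefficient -5: divide by -5 ⇒ div: 5*(x + 4) = 10.
Step 5. [5*(x + 4) = 10] leading coefficient 5: divide by 5. So div: x + 4 = 2.
Step 6. [x + 4 = 2] 4 comes off first (subtract 4), so sub: x = -2.

Answer: x ∈ {-2}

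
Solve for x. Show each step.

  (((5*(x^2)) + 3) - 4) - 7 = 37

Step 1. [(((5*(x^2)) + 3) - 4) - 7 = 37] -7 is outermost — add 7 both sides, so sub: ((5*(x^2)) + 3) - 4 = 44.
Step 2. [((5*(x^2)) + 3) - 4 = 44] peel the -4: add 4 from each side ⇒ sub: (5*(x^2)) + 3 = 48.
Step 3. [(5*(x^2)) + 3 = 48] 3 comes off first (subtract 3) ⇒ sub: 5*(x^2) = 45.
Step 4. [5*(x^2) = 45] LHS = 5·(…); ÷5 both sides. So div: x^2 = 9.
Step 5. [x^2 = 9] LHS squared, RHS 9 ≥ 0: apply √ (±). So sqrt: x = 3 or -3.

Answer: x ∈ {-3, 3}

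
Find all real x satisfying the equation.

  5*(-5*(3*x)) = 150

Step 1. [5*(-5*(3*x)) = 150] divide by the outer 5. So div: -5*(3*x) = 30.
Step 2. [-5*(3*x) = 30] leading coefficient -5: divide by -5, so div: 3*x = -6.
Step 3. [3*x = -6] leading coefficient 3: divide by 3. So div: x = -2.

Answer: x ∈ {-2}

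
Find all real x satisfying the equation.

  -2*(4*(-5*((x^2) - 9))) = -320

Step 1. [-2*(4*(-5*((x^2) - 9))) = -320] divide by the outer -2. So div: 4*(-5*((x^2) - 9)) = 160.
Step 2. [4*(-5*((x^2) - 9)) = 160] leading coefficient 4: divide by 4 ⇒ div: -5*((x^2) - 9) = 40.
Step 3. [-5*((x^2) - 9) = 40] LHS = -5·(…); ÷-5 both sides ⇒ div: (x^2) - 9 = -8.
Step 4. [(x^2) - 9 = -8] 9 comes off first (add 9) ⇒ sub: x^2 = 1.
Step 5. [x^2 = 1] √ both sides: 1 ≥ 0 gives two branches ⇒ sqrt: x = 1 or -1.

Answer: x ∈ {-1, 1}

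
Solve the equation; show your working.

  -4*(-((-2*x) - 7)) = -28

Step 1. [-4*(-((-2*x) - 7)) = -28] -4·(inner) — divide through by -4 ⇒ div: -((-2*x) - 7) = 7.
Step 2. [-((-2*x) - 7) = 7] flip signs both sides, so neg: (-2*x) - 7 = -7.
Step 3. [(-2*x) - 7 = -7] add 7: x sits inside (… - 7). So sub: -2*x = 0.
Step 4. [-2*x = 0] -2 out front; divide by -2, so div: x = 0.

Answer: x ∈ {0}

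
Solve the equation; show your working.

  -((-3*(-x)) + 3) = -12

Step 1. [-((-3*(-x)) + 3) = -12] LHS negated; negate both sides, so neg: (-3*(-x)) + 3 = 12.
Step 2. [(-3*(-x)) + 3 = 12] subtract 3: x sits inside (… + 3). So sub: -3*(-x) = 9.
Step 3. [-3*(-x) = 9] divide by the outer -3, so div: -x = -3.
Step 4. [-x = -3] leading − — multiply by −1. So neg: x = 3.

Answer: x ∈ {3}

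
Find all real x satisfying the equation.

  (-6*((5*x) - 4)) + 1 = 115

Step 1. [(-6*((5*x) - 4)) + 1 = 115] subtract 1: x sits inside (… + 1). So sub: -6*((5*x) - 4) = 114.
Step 2. [-6*((5*x) - 4) = 114] divide by the outer -6 ⇒ div: (5*x) - 4 = -19.
Step 3. [(5*x) - 4 = -19] peel the -4: add 4 from each side, so sub: 5*x = -15.
Step 4. [5*x = -15] 5·(inner) — divide through by 5, so div: x = -3.

Answer: x ∈ {-3}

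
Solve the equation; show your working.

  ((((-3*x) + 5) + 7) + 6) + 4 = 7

Step 1. [((((-3*x) + 5) + 7) + 6) + 4 = 7] peel the +4: subtract 4 from each side. So sub: (((-3*x) + 5) + 7) + 6 = 3.
Step 2. [(((-3*x) + 5) + 7) + 6 = 3] peel the +6: subtract 6 from each side, so sub: ((-3*x) + 5) + 7 = -3.
Step 3. [((-3*x) + 5) + 7 = -3] peel the +7: subtract 7 from each side. So sub: (-3*x) + 5 = -10.
Step 4. [(-3*x) + 5 = -10] peel the +5: subtract 5 from each side. So sub: -3*x = -15.
Step 5. [-3*x = -15] -3 out front; divide by -3 ⇒ div: x = 5.

Answer: x ∈ {5}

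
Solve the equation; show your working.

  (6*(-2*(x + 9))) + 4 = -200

Step 1. [(6*(-2*(x + 9))) + 4 = -200] 4 comes off first (subtract 4) ⇒ sub: 6*(-2*(x + 9)) = -204.
Step 2. [6*(-2*(x + 9)) = -204] 6·(inner) — divide through by 6 ⇒ div: -2*(x + 9) = -34.
Step 3. [-2*(x + 9) = -34] -2·(inner) — divide through by -2 ⇒ div: x + 9 = 17.
Step 4. [x + 9 = 17] peel the +9: subtract 9 from each side. So sub: x = 8.

Answer: x ∈ {8}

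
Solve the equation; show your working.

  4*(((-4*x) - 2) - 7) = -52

Step 1. [4*(((-4*x) - 2) - 7) = -52] LHS = 4·(…); ÷4 both sides. So div: ((-4*x) - 2) - 7 = -13.
Step 2. [((-4*x) - 2) - 7 = -13] the outer -7 inverts by adding 7 ⇒ sub: (-4*x) - 2 = -6.
Step 3. [(-4*x) - 2 = -6] the outer -2 inverts by adding 2 ⇒ sub: -4*x = -4.
Step 4. [-4*x = -4] LHS = -4·(…); ÷-4 both sides, so div: x = 1.

Answer: x ∈ {1}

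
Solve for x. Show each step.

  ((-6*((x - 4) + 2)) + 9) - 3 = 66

Step 1. [((-6*((x - 4) + 2)) + 9) - 3 = 66] peel the -3: add 3 from each side. So sub: (-6*((x - 4) + 2)) + 9 = 69.
Step 2. [(-6*((x - 4) + 2)) + 9 = 69] peel the +9: subtract 9 from each side. So sub: -6*((x - 4) + 2) = 60.
Step 3. [-6*((x - 4) + 2) = 60] divide by the outer -6, so div: (x - 4) + 2 = -10.
Step 4. [(x - 4) + 2 = -10] peel the +2: subtract 2 from each side. So sub: x - 4 = -12.
Step 5. [x - 4 = -12] the outer -4 inverts by adding 4, so sub: x = -8.

Answer: x ∈ {-8}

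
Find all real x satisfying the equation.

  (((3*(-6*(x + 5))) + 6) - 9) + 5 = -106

Step 1. [(((3*(-6*(x + 5))) + 6) - 9) + 5 = -106] peel the +5: subtract 5 from each side ⇒ sub: ((3*(-6*(x + 5))) + 6) - 9 = -111.
Step 2. [((3*(-6*(x + 5))) + 6) - 9 = -111] -9 is outermost — add 9 both sides ⇒ sub: (3*(-6*(x + 5))) + 6 = -102.
Step 3. [(3*(-6*(x + 5))) + 6 = -102] peel the +6: subtract 6 from each side, so sub: 3*(-6*(x + 5)) = -108.
Step 4. [3*(-6*(x + 5)) = -108] divide by the outer 3 ⇒ div: -6*(x + 5) = -36.
Step 5. [-6*(x + 5) = -36] -6 out front; divide by -6, so div: x + 5 = 6.
Step 6. [x + 5 = 6] the outer +5 inverts by subtracting 5. So sub: x = 1.

Answer: x ∈ {1}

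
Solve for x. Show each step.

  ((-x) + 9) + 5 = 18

Step 1. [((-x) + 9) + 5 = 18] subtract 5: x sits inside (… + 5), so sub: (-x) + 9 = 13.
Step 2. [(-x) + 9 = 13] peel the +9: subtract 9 from each side, so sub: -x = 4.
Step 3. [-x = 4] leading − — multiply by −1. So neg: x = -4.

Answer: x ∈ {-4}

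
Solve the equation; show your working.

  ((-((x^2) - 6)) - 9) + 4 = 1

Step 1. [((-((x^2) - 6)) - 9) + 4 = 1] peel the +4: subtract 4 from each side ⇒ sub: (-((x^2) - 6)) - 9 = -3.
Step 2. [(-((x^2) - 6)) - 9 = -3] -9 is outermost — add 9 both sides. So sub: -((x^2) - 6) = 6.
Step 3. [-((x^2) - 6) = 6] leading − — multiply by −1. So neg: (x^2) - 6 = -6.
Step 4. [(x^2) - 6 = -6] -6 is outermost — add 6 both sides ⇒ sub: x^2 = 0.
Step 5. [x^2 = 0] LHS squared, RHS 0 ≥ 0: apply √ (±). So sqrt: x = 0.

Answer: x ∈ {0}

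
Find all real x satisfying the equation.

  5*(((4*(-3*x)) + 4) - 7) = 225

Step 1. [5*(((4*(-3*x)) + 4) - 7) = 225] 5·(inner) — divide through by 5, so div: ((4*(-3*x)) + 4) - 7 = 45.
Step 2. [((4*(-3*x)) + 4) - 7 = 45] the outer -7 inverts by adding 7 ⇒ sub: (4*(-3*x)) + 4 = 52.
Step 3. [(4*(-3*x)) + 4 = 52] 4 divides every term; factor it out ⇒ factor: (-3*x) + 1 = 13.
Step 4. [(-3*x) + 1 = 13] +1 is outermost — subtract 1 both sides ⇒ sub: -3*x = 12.
Step 5. [-3*x = 12] divide by the outer -3. So div: x = -4.

Answer: x ∈ {-4}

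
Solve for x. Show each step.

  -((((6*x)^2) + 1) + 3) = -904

Step 1. [-((((6*x)^2) + 1) + 3) = -904] flip signs both sides ⇒ neg: (((6*x)^2) + 1) + 3 = 904.
Step 2. [(((6*x)^2) + 1) + 3 = 904] 3 comes off first (subtract 3), so sub: ((6*x)^2) + 1 = 901.
Step 3. [((6*x)^2) + 1 = 901] +1 is outermost — subtract 1 both sides. So sub: (6*x)^2 = 900.
Step 4. [(6*x)^2 = 900] LHS squared, RHS 900 ≥ 0: apply √ (±) ⇒ sqrt: 6*x = 30 or -30.
Step 5. [6*x = 30 or -30] divide by the outer 6, so div: x = 5 or -5.

Answer: x ∈ {-5, 5}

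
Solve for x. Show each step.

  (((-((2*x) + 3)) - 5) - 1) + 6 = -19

Step 1. [(((-((2*x) + 3)) - 5) - 1) + 6 = -19] the outer +6 inverts by subtracting 6 ⇒ sub: ((-((2*x) + 3)) - 5) - 1 = -25.
Step 2. [((-((2*x) + 3)) - 5) - 1 = -25] 1 comes off first (add 1) ⇒ sub: (-((2*x) + 3)) - 5 = -24.
Step 3. [(-((2*x) + 3)) - 5 = -24] 5 comes off first (add 5) ⇒ sub: -((2*x) + 3) = -19.
Step 4. [-((2*x) + 3) = -19] LHS negated; negate both sides. So neg: (2*x) + 3 = 19.
Step 5. [(2*x) + 3 = 19] 3 comes off first (subtract 3). So sub: 2*x = 16.
Step 6. [2*x = 16] divide by the outer 2 ⇒ div: x = 8.

Answer: x ∈ {8}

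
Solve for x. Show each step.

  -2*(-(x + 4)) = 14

Step 1. [-2*(-(x + 4)) = 14] -2·(inner) — divide through by -2, so div: -(x + 4) = -7.
Step 2. [-(x + 4) = -7] leading − — multiply by −1 ⇒ neg: x + 4 = 7.
Step 3. [x + 4 = 7] subtract 4: x sits inside (… + 4), so sub: x = 3.

Answer: x ∈ {3}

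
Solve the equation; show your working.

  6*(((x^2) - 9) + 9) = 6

Step 1. [6*(((x^2) - 9) + 9) = 6] LHS = 6·(…); ÷6 both sides ⇒ div: ((x^2) - 9) + 9 = 1.
Step 2. [((x^2) - 9) + 9 = 1] the outer +9 inverts by subtracting 9. So sub: (x^2) - 9 = -8.
Step 3. [(x^2) - 9 = -8] 9 comes off first (add 9) ⇒ sub: x^2 = 1.
Step 4. [x^2 = 1] √ both sides: 1 ≥ 0 gives two branches, so sqrt: x = 1 or -1.

Answer: x ∈ {-1, 1}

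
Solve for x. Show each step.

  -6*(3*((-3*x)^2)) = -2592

Step 1. [-6*(3*((-3*x)^2)) = -2592] leading coefficient -6: divide by -6 ⇒ div: 3*((-3*x)^2) = 432.
Step 2. [3*((-3*x)^2) = 432] 3·(inner) — divide through by 3. So div: (-3*x)^2 = 144.
Step 3. [(-3*x)^2 = 144] 144 ≥ 0, LHS is (·)² — take ±√, so sqrt: -3*x = 12 or -12.
Step 4. [-3*x = 12 or -12] -3 out front; divide by -3, so div: x = -4 or 4.

Answer: x ∈ {-4, 4}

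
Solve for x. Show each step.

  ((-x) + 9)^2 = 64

Step 1. [((-x) + 9)^2 = 64] LHS squared, RHS 64 ≥ 0: apply √ (±). So sqrt: (-x) + 9 = 8 or -8.
Step 2. [(-x) + 9 = 8 or -8] +9 is outermost — subtract 9 both sides. So sub: -x = -1 or -17.
Step 3. [-x = -1 or -17] leading − — multiply by −1 ⇒ neg: x = 1 or 17.

Answer: x ∈ {1, 17}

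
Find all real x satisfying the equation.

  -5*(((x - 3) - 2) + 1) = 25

Step 1. [-5*(((x - 3) - 2) + 1) = 25] LHS = -5·(…); ÷-5 both sides ⇒ div: ((x - 3) - 2) + 1 = -5.
Step 2. [((x - 3) - 2) + 1 = -5] the outer +1 inverts by subtracting 1, so sub: (x - 3) - 2 = -6.
Step 3. [(x - 3) - 2 = -6] 2 comes off first (add 2), so sub: x - 3 = -4.
Step 4. [x - 3 = -4] peel the -3: add 3 from each side ⇒ sub: x = -1.

Answer: x ∈ {-1}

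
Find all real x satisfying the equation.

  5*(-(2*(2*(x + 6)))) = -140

Step 1. [5*(-(2*(2*(x + 6)))) = -140] LHS = 5·(…); ÷5 both sides ⇒ div: -(2*(2*(x + 6))) = -28.
Step 2. [-(2*(2*(x + 6))) = -28] LHS negated; negate both sides ⇒ neg: 2*(2*(x + 6)) = 28.
Step 3. [2*(2*(x + 6)) = 28] 2·(inner) — divide through by 2 ⇒ div: 2*(x + 6) = 14.
Step 4. [2*(x + 6) = 14] divide by the outer 2. So div: x + 6 = 7.
Step 5. [x + 6 = 7] peel the +6: subtract 6 from each side. So sub: x = 1.

Answer: x ∈ {1}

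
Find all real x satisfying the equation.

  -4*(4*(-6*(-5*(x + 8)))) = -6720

Step 1. [-4*(4*(-6*(-5*(x + 8)))) = -6720] divide by the outer -4. So div: 4*(-6*(-5*(x + 8))) = 1680.
Step 2. [4*(-6*(-5*(x + 8))) = 1680] 4·(inner) — divide through by 4 ⇒ div: -6*(-5*(x + 8)) = 420.
Step 3. [-6*(-5*(x + 8)) = 420] LHS = -6·(…); ÷-6 both sides. So div: -5*(x + 8) = -70.
Step 4. [-5*(x + 8) = -70] LHS = -5·(…); ÷-5 both sides ⇒ div: x + 8 = 14.
Step 5. [x + 8 = 14] subtract 8: x sits inside (… + 8), so sub: x = 6.

Answer: x ∈ {6}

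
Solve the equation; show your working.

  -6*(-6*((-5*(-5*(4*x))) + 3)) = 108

Step 1. [-6*(-6*((-5*(-5*(4*x))) + 3)) = 108] divide by the outer -6, so div: -6*((-5*(-5*(4*x))) + 3) = -18.
Step 2. [-6*((-5*(-5*(4*x))) + 3) = -18] -6·(inner) — divide through by -6 ⇒ div: (-5*(-5*(4*x))) + 3 = 3.
Step 3. [(-5*(-5*(4*x))) + 3 = 3] peel the +3: subtract 3 from each side. So sub: -5*(-5*(4*x)) = 0.
Step 4. [-5*(-5*(4*x)) = 0] divide by the outer -5. So div: -5*(4*x) = 0.
Step 5. [-5*(4*x) = 0] LHS = -5·(…); ÷-5 both sides. So div: 4*x = 0.
Step 6. [4*x = 0] 4 out front; divide by 4. So div: x = 0.

Answer: x ∈ {0}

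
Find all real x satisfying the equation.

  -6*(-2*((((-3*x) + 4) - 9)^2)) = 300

Step 1. [-6*(-2*((((-3*x) + 4) - 9)^2)) = 300] LHS = -6·(…); ÷-6 both sides ⇒ div: -2*((((-3*x) + 4) - 9)^2) = -50.
Step 2. [-2*((((-3*x) + 4) - 9)^2) = -50] divide by the outer -2, so div: (((-3*x) + 4) - 9)^2 = 25.
Step 3. [(((-3*x) + 4) - 9)^2 = 25] √ both sides: 25 ≥ 0 gives two branches ⇒ sqrt: ((-3*x) + 4) - 9 = 5 or -5.
Step 4. [((-3*x) + 4) - 9 = 5 or -5] the outer -9 inverts by adding 9 ⇒ sub: (-3*x) + 4 = 14 or 4.
Step 5. [(-3*x) + 4 = 14 or 4] +4 is outermost — subtract 4 both sides, so sub: -3*x = 10 or 0.
Step 6. [-3*x = 10 or 0] leading coefficient -3: divide by -3, so div: x = -10/3 or 0.

Answer: x ∈ {-10/3, 0}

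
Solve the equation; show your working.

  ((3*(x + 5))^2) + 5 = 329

Step 1. [((3*(x + 5))^2) + 5 = 329] the outer +5 inverts by subtracting 5 ⇒ sub: (3*(x + 5))^2 = 324.
Step 2. [(3*(x + 5))^2 = 324] √ both sides: 324 ≥ 0 gives two branches, so sqrt: 3*(x + 5) = 18 or -18.
Step 3. [3*(x + 5) = 18 or -18] divide by the outer 3 ⇒ div: x + 5 = 6 or -6.
Step 4. [x + 5 = 6 or -6] +5 is outermost — subtract 5 both sides ⇒ sub: x = 1 or -11.

Answer: x ∈ {-11, 1}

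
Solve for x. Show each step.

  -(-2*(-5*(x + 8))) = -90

Step 1. [-(-2*(-5*(x + 8))) = -90] LHS negated; negate both sides. So neg: -2*(-5*(x + 8)) = 90.
Step 2. [-2*(-5*(x + 8)) = 90] -2·(inner) — divide through by -2 ⇒ div: -5*(x + 8) = -45.
Step 3. [-5*(x + 8) = -45] divide by the outer -5 ⇒ div: x + 8 = 9.
Step 4. [x + 8 = 9] peel the +8: subtract 8 from each side. So sub: x = 1.

Answer: x ∈ {1}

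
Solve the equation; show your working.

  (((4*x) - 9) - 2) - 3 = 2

Step 1. [(((4*x) - 9) - 2) - 3 = 2] peel the -3: add 3 from each side ⇒ sub: ((4*x) - 9) - 2 = 5.
Step 2. [((4*x) - 9) - 2 = 5] peel the -2: add 2 from each side, so sub: (4*x) - 9 = 7.
Step 3. [(4*x) - 9 = 7] peel the -9: add 9 from each side, so sub: 4*x = 16.
Step 4. [4*x = 16] LHS = 4·(…); ÷4 both sides. So div: x = 4.

Answer: x ∈ {4}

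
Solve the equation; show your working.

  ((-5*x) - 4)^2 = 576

Step 1. [((-5*x) - 4)^2 = 576] 576 ≥ 0, LHS is (·)² — take ±√ ⇒ sqrt: (-5*x) - 4 = 24 or -24.
Step 2. [(-5*x) - 4 = 24 or -24] add 4: x sits inside (… - 4), so sub: -5*x = 28 or -20.
Step 3. [-5*x = 28 or -20] -5·(inner) — divide through by -5 ⇒ div: x = -28/5 or 4.

Answer: x ∈ {-28/5, 4}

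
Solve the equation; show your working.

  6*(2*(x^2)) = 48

Step 1. [6*(2*(x^2)) = 48] leading coefficient 6: divide by 6, so div: 2*(x^2) = 8.
Step 2. [2*(x^2) = 8] LHS = 2·(…); ÷2 both sides ⇒ div: x^2 = 4.
Step 3. [x^2 = 4] √ both sides: 4 ≥ 0 gives two branches. So sqrt: x = 2 or -2.

Answer: x ∈ {-2, 2}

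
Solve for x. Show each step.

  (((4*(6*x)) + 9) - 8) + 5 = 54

Step 1. [(((4*(6*x)) + 9) - 8) + 5 = 54] 5 comes off first (subtract 5) ⇒ sub: ((4*(6*x)) + 9) - 8 = 49.
Step 2. [((4*(6*x)) + 9) - 8 = 49] the outer -8 inverts by adding 8. So sub: (4*(6*x)) + 9 = 57.
Step 3. [(4*(6*x)) + 9 = 57] 9 comes off first (subtract 9) ⇒ sub: 4*(6*x) = 48.
Step 4. [4*(6*x) = 48] 4·(inner) — divide through by 4. So div: 6*x = 12.
Step 5. [6*x = 12] leading coefficient 6: divide by 6, so div: x = 2.

Answer: x ∈ {2}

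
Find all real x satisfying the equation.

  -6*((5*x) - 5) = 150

Step 1. [-6*((5*x) - 5) = 150] leading coefficient -6: divide by -6, so div: (5*x) - 5 = -25.
Step 2. [(5*x) - 5 = -25] 5 comes off first (add 5) ⇒ sub: 5*x = -20.
Step 3. [5*x = -20] divide by the outer 5 ⇒ div: x = -4.

Answer: x ∈ {-4}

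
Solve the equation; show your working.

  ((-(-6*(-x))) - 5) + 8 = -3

Step 1. [((-(-6*(-x))) - 5) + 8 = -3] subtract 8: x sits inside (… + 8). So sub: (-(-6*(-x))) - 5 = -11.
Step 2. [(-(-6*(-x))) - 5 = -11] 5 comes off first (add 5) ⇒ sub: -(-6*(-x)) = -6.
Step 3. [-(-6*(-x)) = -6] leading − — multiply by −1 ⇒ neg: -6*(-x) = 6.
Step 4. [-6*(-x) = 6] -6 out front; divide by -6 ⇒ div: -x = -1.
Step 5. [-x = -1] flip signs both sides ⇒ neg: x = 1.

Answer: x ∈ {1}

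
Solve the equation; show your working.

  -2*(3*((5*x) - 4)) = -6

Step 1. [-2*(3*((5*x) - 4)) = -6] LHS = -2·(…); ÷-2 both sides, so div: 3*((5*x) - 4) = 3.
Step 2. [3*((5*x) - 4) = 3] divide by the outer 3 ⇒ div: (5*x) - 4 = 1.
Step 3. [(5*x) - 4 = 1] peel the -4: add 4 from each side, so sub: 5*x = 5.
Step 4. [5*x = 5] divide by the outer 5 ⇒ div: x = 1.

Answer: x ∈ {1}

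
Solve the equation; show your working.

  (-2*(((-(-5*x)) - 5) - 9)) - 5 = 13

Step 1. [(-2*(((-(-5*x)) - 5) - 9)) - 5 = 13] the outer -5 inverts by adding 5 ⇒ sub: -2*(((-(-5*x)) - 5) - 9) = 18.
Step 2. [-2*(((-(-5*x)) - 5) - 9) = 18] -2·(inner) — divide through by -2, so div: ((-(-5*x)) - 5) - 9 = -9.
Step 3. [((-(-5*x)) - 5) - 9 = -9] the outer -9 inverts by adding 9, so sub: (-(-5*x)) - 5 = 0.
Step 4. [(-(-5*x)) - 5 = 0] peel the -5: add 5 from each side ⇒ sub: -(-5*x) = 5.
Step 5. [-(-5*x) = 5] LHS negated; negate both sides ⇒ neg: -5*x = -5.
Step 6. [-5*x = -5] -5·(inner) — divide through by -5. So div: x = 1.

Answer: x ∈ {1}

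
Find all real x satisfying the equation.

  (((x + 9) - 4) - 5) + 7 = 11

Step 1. [(((x + 9) - 4) - 5) + 7 = 11] 7 comes off first (subtract 7), so sub: ((x + 9) - 4) - 5 = 4.
Step 2. [((x + 9) - 4) - 5 = 4] add 5: x sits inside (… - 5). So sub: (x + 9) - 4 = 9.
Step 3. [(x + 9) - 4 = 9] peel the -4: add 4 from each side. So sub: x + 9 = 13.
Step 4. [x + 9 = 13] peel the +9: subtract 9 from each side, so sub: x = 4.

Answer: x ∈ {4}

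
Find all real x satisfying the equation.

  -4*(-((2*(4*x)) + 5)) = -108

Step 1. [-4*(-((2*(4*x)) + 5)) = -108] LHS = -4·(…); ÷-4 both sides, so div: -((2*(4*x)) + 5) = 27.
Step 2. [-((2*(4*x)) + 5) = 27] leading − — multiply by −1. So neg: (2*(4*x)) + 5 = -27.
Step 3. [(2*(4*x)) + 5 = -27] peel the +5: subtract 5 from each side, so sub: 2*(4*x) = -32.
Step 4. [2*(4*x) = -32] LHS = 2·(…); ÷2 both sides. So div: 4*x = -16.
Step 5. [4*x = -16] divide by the outer 4, so div: x = -4.

Answer: x ∈ {-4}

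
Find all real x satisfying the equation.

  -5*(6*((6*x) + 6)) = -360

Step 1. [-5*(6*((6*x) + 6)) = -360] leading coefficient -5: divide by -5, so div: 6*((6*x) + 6) = 72.
Step 2. [6*((6*x) + 6) = 72] divide by the outer 6, so div: (6*x) + 6 = 12.
Step 3. [(6*x) + 6 = 12] 6 | LHS and 6 | 12: pull 6 out ⇒ factor: x + 1 = 2.
Step 4. [x + 1 = 2] subtract 1: x sits inside (… + 1) ⇒ sub: x = 1.

Answer: x ∈ {1}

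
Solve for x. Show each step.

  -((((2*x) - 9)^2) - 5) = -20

Step 1. [-((((2*x) - 9)^2) - 5) = -20] LHS negated; negate both sides ⇒ neg: (((2*x) - 9)^2) - 5 = 20.
Step 2. [(((2*x) - 9)^2) - 5 = 20] 5 comes off first (add 5) ⇒ sub: ((2*x) - 9)^2 = 25.
Step 3. [((2*x) - 9)^2 = 25] LHS squared, RHS 25 ≥ 0: apply √ (±) ⇒ sqrt: (2*x) - 9 = 5 or -5.
Step 4. [(2*x) - 9 = 5 or -5] the outer -9 inverts by adding 9, so sub: 2*x = 14 or 4.
Step 5. [2*x = 14 or 4] 2 out front; divide by 2, so div: x = 7 or 2.

Answer: x ∈ {2, 7}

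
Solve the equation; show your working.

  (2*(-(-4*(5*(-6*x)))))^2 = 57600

Step 1. [(2*(-(-4*(5*(-6*x)))))^2 = 57600] LHS squared, RHS 57600 ≥ 0: apply √ (±) ⇒ sqrt: 2*(-(-4*(5*(-6*x)))) = 240 or -240.
Step 2. [2*(-(-4*(5*(-6*x)))) = 240 or -240] LHS = 2·(…); ÷2 both sides ⇒ div: -(-4*(5*(-6*x))) = 120 or -120.
Step 3. [-(-4*(5*(-6*x))) = 120 or -120] leading − — multiply by −1 ⇒ neg: -4*(5*(-6*x)) = -120 or 120.
Step 4. [-4*(5*(-6*x)) = -120 or 120] -4 out front; divide by -4 ⇒ div: 5*(-6*x) = 30 or -30.
Step 5. [5*(-6*x) = 30 or -30] LHS = 5·(…); ÷5 both sides ⇒ div: -6*x = 6 or -6.
Step 6. [-6*x = 6 or -6] LHS = -6·(…); ÷-6 both sides. So div: x = -1 or 1.

Answer: x ∈ {-1, 1}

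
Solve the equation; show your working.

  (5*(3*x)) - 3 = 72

Step 1. [(5*(3*x)) - 3 = 72] 3 comes off first (add 3). So sub: 5*(3*x) = 75.
Step 2. [5*(3*x) = 75] 5·(inner) — divide through by 5 ⇒ div: 3*x = 15.
Step 3. [3*x = 15] leading coefficient 3: divide by 3, so div: x = 5.

Answer: x ∈ {5}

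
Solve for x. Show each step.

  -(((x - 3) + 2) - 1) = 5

Step 1. [-(((x - 3) + 2) - 1) = 5] leading − — multiply by −1, so neg: ((x - 3) + 2) - 1 = -5.
Step 2. [((x - 3) + 2) - 1 = -5] -1 is outermost — add 1 both sides, so sub: (x - 3) + 2 = -4.
Step 3. [(x - 3) + 2 = -4] +2 is outermost — subtract 2 both sides, so sub: x - 3 = -6.
Step 4. [x - 3 = -6] peel the -3: add 3 from each side ⇒ sub: x = -3.

Answer: x ∈ {-3}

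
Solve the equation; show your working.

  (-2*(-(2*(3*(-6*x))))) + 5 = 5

Step 1. [(-2*(-(2*(3*(-6*x))))) + 5 = 5] subtract 5: x sits inside (… + 5) ⇒ sub: -2*(-(2*(3*(-6*x)))) = 0.
Step 2. [-2*(-(2*(3*(-6*x)))) = 0] -2 out front; divide by -2, so div: -(2*(3*(-6*x))) = 0.
Step 3. [-(2*(3*(-6*x))) = 0] LHS negated; negate both sides. So neg: 2*(3*(-6*x)) = 0.
Step 4. [2*(3*(-6*x)) = 0] 2 out front; divide by 2. So div: 3*(-6*x) = 0.
Step 5. [3*(-6*x) = 0] leading coefficient 3: divide by 3 ⇒ div: -6*x = 0.
Step 6. [-6*x = 0] divide by the outer -6. So div: x = 0.

Answer: x ∈ {0}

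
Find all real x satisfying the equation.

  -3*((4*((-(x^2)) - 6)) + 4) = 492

Step 1. [-3*((4*((-(x^2)) - 6)) + 4) = 492] -3·(inner) — divide through by -3. So div: (4*((-(x^2)) - 6)) + 4 = -164.
Step 2. [(4*((-(x^2)) - 6)) + 4 = -164] +4 is outermost — subtract 4 both sides. So sub: 4*((-(x^2)) - 6) = -168.
Step 3. [4*((-(x^2)) - 6) = -168] LHS = 4·(…); ÷4 both sides ⇒ div: (-(x^2)) - 6 = -42.
Step 4. [(-(x^2)) - 6 = -42] -6 is outermost — add 6 both sides. So sub: -(x^2) = -36.
Step 5. [-(x^2) = -36] flip signs both sides. So neg: x^2 = 36.
Step 6. [x^2 = 36] 36 ≥ 0, LHS is (·)² — take ±√. So sqrt: x = 6 or -6.

Answer: x ∈ {-6, 6}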